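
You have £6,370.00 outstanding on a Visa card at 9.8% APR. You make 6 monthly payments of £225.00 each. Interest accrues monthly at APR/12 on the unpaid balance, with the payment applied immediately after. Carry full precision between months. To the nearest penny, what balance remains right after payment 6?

£5,310.71

Monthly rate r = 9.8%/12 = 0.816667% = 0.00816667.
Each month: B ← B·(1+r) − £225.00.
Month 1: interest £52.02; balance after payment £6,197.02.
Month 2: interest £50.61; balance after payment £6,022.63.
Month 3: interest £49.18; balance after payment £5,846.82.
Month 4: interest £47.75; balance after payment £5,669.56.
Month 5: interest £46.30; balance after payment £5,490.87.
Month 6: interest £44.84; balance after payment £5,310.71.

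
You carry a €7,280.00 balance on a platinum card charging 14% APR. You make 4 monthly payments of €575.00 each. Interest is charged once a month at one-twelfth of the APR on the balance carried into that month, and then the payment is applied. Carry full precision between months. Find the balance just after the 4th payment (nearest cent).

Monthly rate r = 14%/12 = 1.16667% = 0.0116667.
Each month: B ← B·(1+r) − €575.00.
Month 1: interest €84.93; balance after payment €6,789.93.
Month 2: interest €79.22; balance after payment €6,294.15.
Month 3: interest €73.43; balance after payment €5,792.58.
Month 4: interest €67.58; balance after payment €5,285.16.

€5,285.16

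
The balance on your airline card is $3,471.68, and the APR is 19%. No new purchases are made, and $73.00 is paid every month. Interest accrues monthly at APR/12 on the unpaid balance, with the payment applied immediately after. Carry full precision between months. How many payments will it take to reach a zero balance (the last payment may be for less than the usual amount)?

Monthly rate r = 19%/12 = 1.58333% = 0.0158333.
Recurrence: B ← B·(1+r) − $73.00.
Month 1: interest $54.97; balance after payment $3,453.65.
Month 2: interest $54.68; balance after payment $3,435.33.
Closed form: n = −ln(1 − rB₀/P)/ln(1+r) = −ln(0.24701)/ln(1.01583) ≈ 89.013, so the balance reaches zero during payment 90.

90 months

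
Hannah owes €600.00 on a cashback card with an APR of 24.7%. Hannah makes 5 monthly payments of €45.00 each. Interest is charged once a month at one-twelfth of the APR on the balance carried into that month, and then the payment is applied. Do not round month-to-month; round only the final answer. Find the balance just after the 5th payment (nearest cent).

Monthly rate r = 24.7%/12 = 2.05833% = 0.0205833.
Each month: B ← B·(1+r) − €45.00.
Month 1: interest €12.35; balance after payment €567.35.
Month 2: interest €11.68; balance after payment €534.03.
Month 3: interest €10.99; balance after payment €500.02.
Month 4: interest €10.29; balance after payment €465.31.
Month 5: interest €9.58; balance after payment €429.89.

€429.89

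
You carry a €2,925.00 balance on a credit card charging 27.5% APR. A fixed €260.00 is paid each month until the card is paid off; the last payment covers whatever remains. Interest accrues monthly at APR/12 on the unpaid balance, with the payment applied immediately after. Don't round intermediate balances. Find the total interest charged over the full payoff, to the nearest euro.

€497

Monthly rate r = 27.5%/12 = 2.29167% = 0.0229167.
Payoff takes n = ⌈−ln(1 − rB₀/P)/ln(1+r)⌉ = ⌈13.159⌉ = 14 payments; the last is €41.69.
Total paid = 13·€260.00 + €41.69 = €3,421.69.
Total interest = total paid − principal = €3,421.69 − €2,925.00 = €496.69.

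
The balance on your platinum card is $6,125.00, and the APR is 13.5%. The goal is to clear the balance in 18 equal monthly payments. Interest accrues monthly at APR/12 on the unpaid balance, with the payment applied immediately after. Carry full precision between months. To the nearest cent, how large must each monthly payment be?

Monthly rate r = 13.5%/12 = 1.125% = 0.01125.
Level-payment amortization: P = B₀·r / (1 − (1+r)^(−n)) = 6125.00·0.01125 / (1 − 1.01125^(−18)).
Denominator 1 − (1+r)^(−18) = 0.182389657.
P = 68.9062 / 0.182389657 ≈ 377.80.

$377.80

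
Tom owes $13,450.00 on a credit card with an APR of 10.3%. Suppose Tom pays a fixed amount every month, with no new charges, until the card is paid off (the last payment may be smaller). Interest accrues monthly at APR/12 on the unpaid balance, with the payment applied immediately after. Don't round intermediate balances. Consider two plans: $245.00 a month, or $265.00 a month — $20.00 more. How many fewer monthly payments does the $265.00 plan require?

Monthly rate r = 10.3%/12 = 0.858333% = 0.00858333.
At $245.00/mo: n = ⌈−ln(1 − rB₀/P)/ln(1+r)⌉ = 75 payments (last $135.07); total interest = total paid − $13,450.00 = $4,815.07.
At $265.00/mo: 67 payments (last $247.76); total interest $4,287.76.
Payments saved = 75 − 67 = 8.

8 fewer payments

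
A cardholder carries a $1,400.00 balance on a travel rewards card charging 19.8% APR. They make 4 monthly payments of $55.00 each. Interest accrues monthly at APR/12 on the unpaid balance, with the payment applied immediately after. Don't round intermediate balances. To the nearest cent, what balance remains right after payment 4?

Monthly rate r = 19.8%/12 = 1.65% = 0.0165.
Each month: B ← B·(1+r) − $55.00.
Month 1: interest $23.10; balance after payment $1,368.10.
Month 2: interest $22.57; balance after payment $1,335.67.
Month 3: interest $22.04; balance after payment $1,302.71.
Month 4: interest $21.49; balance after payment $1,269.21.

$1,269.21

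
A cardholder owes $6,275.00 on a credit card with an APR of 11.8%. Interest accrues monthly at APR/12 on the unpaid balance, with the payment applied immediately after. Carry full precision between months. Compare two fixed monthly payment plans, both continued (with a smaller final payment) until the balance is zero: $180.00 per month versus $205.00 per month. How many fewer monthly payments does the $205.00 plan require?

6 fewer payments

Monthly rate r = 11.8%/12 = 0.983333% = 0.00983333.
At $180.00/mo: n = ⌈−ln(1 − rB₀/P)/ln(1+r)⌉ = 43 payments (last $161.69); total interest = total paid − $6,275.00 = $1,446.69.
At $205.00/mo: 37 payments (last $122.33); total interest $1,227.33.
Payments saved = 43 − 37 = 6.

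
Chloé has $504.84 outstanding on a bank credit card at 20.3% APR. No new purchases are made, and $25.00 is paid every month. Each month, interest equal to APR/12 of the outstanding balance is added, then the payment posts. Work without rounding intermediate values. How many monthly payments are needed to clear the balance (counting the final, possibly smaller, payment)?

25 months

Monthly rate r = 20.3%/12 = 1.69167% = 0.0169167.
Recurrence: B ← B·(1+r) − $25.00.
Month 1: interest $8.54; balance after payment $488.38.
Month 2: interest $8.26; balance after payment $471.64.
Closed form: n = −ln(1 − rB₀/P)/ln(1+r) = −ln(0.65839)/ln(1.01692) ≈ 24.915, so the balance reaches zero during payment 25.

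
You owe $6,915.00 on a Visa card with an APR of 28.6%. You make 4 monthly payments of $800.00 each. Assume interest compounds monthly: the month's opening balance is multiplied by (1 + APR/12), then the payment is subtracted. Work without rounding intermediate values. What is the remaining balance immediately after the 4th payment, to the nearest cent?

$4,281.95

Monthly rate r = 28.6%/12 = 2.38333% = 0.0238333.
Each month: B ← B·(1+r) − $800.00.
Month 1: interest $164.81; balance after payment $6,279.81.
Month 2: interest $149.67; balance after payment $5,629.48.
Month 3: interest $134.17; balance after payment $4,963.65.
Month 4: interest $118.30; balance after payment $4,281.95.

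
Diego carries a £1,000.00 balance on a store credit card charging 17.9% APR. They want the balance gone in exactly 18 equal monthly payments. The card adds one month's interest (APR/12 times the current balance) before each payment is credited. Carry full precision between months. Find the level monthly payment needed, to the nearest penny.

Monthly rate r = 17.9%/12 = 1.49167% = 0.0149167.
Level-payment amortization: P = B₀·r / (1 − (1+r)^(−n)) = 1000.00·0.0149167 / (1 − 1.01492^(−18)).
Denominator 1 − (1+r)^(−18) = 0.23395712.
P = 14.9167 / 0.23395712 ≈ 63.76.

£63.76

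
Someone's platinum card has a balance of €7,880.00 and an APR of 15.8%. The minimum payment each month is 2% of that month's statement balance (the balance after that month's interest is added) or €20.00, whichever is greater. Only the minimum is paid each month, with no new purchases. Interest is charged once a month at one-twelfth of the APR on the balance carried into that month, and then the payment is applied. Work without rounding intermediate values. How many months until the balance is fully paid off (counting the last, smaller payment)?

372 months

Monthly rate r = 15.8%/12 = 1.31667% = 0.0131667.
While 2% of the post-interest balance exceeds €20.00, each month B ← (B·(1+r))·(1 − 0.02), i.e. B shrinks by the factor (1+r)·0.98 = 0.9929.
This holds for months 1–292. Entering month 293 the balance is €984.83; 2% of the post-interest balance is now below €20.00, so the flat €20.00 minimum applies from here.
From month 293 a fixed €20.00 at rate r clears €984.83 in 80 more payments. Total: 292 + 80 = 372 months.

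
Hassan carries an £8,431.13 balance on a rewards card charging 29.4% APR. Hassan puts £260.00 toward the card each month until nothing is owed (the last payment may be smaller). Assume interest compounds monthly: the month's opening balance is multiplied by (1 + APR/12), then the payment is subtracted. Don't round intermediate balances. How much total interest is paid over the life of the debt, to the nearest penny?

£8,564.85

Monthly rate r = 29.4%/12 = 2.45% = 0.0245.
Payoff takes n = ⌈−ln(1 − rB₀/P)/ln(1+r)⌉ = ⌈65.366⌉ = 66 payments; the last is £95.98.
Total paid = 65·£260.00 + £95.98 = £16,995.98.
Total interest = total paid − principal = £16,995.98 − £8,431.13 = £8,564.85.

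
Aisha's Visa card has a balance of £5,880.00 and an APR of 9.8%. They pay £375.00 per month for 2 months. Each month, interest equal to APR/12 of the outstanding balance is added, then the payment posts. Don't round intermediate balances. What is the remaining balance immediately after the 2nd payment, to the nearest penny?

£5,223.37

Monthly rate r = 9.8%/12 = 0.816667% = 0.00816667.
Each month: B ← B·(1+r) − £375.00.
Month 1: interest £48.02; balance after payment £5,553.02.
Month 2: interest £45.35; balance after payment £5,223.37.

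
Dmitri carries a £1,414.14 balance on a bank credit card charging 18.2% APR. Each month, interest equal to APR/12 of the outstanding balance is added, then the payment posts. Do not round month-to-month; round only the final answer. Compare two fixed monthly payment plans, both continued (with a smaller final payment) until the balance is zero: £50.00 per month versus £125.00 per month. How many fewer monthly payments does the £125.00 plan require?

25 fewer payments

Monthly rate r = 18.2%/12 = 1.51667% = 0.0151667.
At £50.00/mo: n = ⌈−ln(1 − rB₀/P)/ln(1+r)⌉ = 38 payments (last £11.14); total interest = total paid − £1,414.14 = £447.00.
At £125.00/mo: 13 payments (last £63.38); total interest £149.24.
Payments saved = 38 − 13 = 25.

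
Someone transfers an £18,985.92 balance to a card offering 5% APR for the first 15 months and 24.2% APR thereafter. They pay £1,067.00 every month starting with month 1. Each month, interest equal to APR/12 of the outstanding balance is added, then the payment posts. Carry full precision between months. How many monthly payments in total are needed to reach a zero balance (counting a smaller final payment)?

Promo months 1–15 at r₀ = 5%/12 = 0.00416667; months 16+ at r₁ = 24.2%/12 = 0.0201667.
After month 15: iterate B ← B·(1+r₀) − £1,067.00 for 15 months → £3,727.44.
Then at r₁ with £1,067.00/mo: n₂ = −ln(1 − r₁·B/P)/ln(1+r₁) ≈ 3.66 → 4 more payments.

19 payments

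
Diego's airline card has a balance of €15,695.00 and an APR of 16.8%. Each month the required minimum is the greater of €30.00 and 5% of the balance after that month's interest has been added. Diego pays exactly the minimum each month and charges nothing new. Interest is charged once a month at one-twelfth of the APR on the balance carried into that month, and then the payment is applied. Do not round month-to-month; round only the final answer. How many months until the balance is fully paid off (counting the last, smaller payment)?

Monthly rate r = 16.8%/12 = 1.4% = 0.014.
While 5% of the post-interest balance exceeds €30.00, each month B ← (B·(1+r))·(1 − 0.05), i.e. B shrinks by the factor (1+r)·0.95 = 0.9633.
This holds for months 1–88. Entering month 89 the balance is €584.49; 5% of the post-interest balance is now below €30.00, so the flat €30.00 minimum applies from here.
From month 89 a fixed €30.00 at rate r clears €584.49 in 23 more payments. Total: 88 + 23 = 111 months.

111 months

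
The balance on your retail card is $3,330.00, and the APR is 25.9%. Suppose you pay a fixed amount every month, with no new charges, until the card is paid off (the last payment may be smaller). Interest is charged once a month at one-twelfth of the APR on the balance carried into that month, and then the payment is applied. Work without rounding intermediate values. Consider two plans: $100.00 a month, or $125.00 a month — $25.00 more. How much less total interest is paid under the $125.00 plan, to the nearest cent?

$931.62

Monthly rate r = 25.9%/12 = 2.15833% = 0.0215833.
At $100.00/mo: n = ⌈−ln(1 − rB₀/P)/ln(1+r)⌉ = 60 payments (last $40.31); total interest = total paid − $3,330.00 = $2,610.31.
At $125.00/mo: 41 payments (last $8.69); total interest $1,678.69.
Interest saved = $2,610.31 − $1,678.69 = $931.62.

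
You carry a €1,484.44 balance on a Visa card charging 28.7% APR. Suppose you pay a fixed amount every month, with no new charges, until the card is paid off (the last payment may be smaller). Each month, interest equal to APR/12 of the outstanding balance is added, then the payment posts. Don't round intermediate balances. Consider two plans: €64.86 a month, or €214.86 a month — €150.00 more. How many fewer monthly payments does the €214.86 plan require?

26 fewer payments

Monthly rate r = 28.7%/12 = 2.39167% = 0.0239167.
At €64.86/mo: n = ⌈−ln(1 − rB₀/P)/ln(1+r)⌉ = 34 payments (last €35.14); total interest = total paid − €1,484.44 = €691.08.
At €214.86/mo: 8 payments (last €138.41); total interest €157.99.
Payments saved = 34 − 8 = 26.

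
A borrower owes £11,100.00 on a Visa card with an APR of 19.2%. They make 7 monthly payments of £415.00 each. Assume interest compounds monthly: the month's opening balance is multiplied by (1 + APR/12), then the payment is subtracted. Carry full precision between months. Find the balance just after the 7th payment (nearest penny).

Monthly rate r = 19.2%/12 = 1.6% = 0.016.
Each month: B ← B·(1+r) − £415.00.
Month 1: interest £177.60; balance after payment £10,862.60.
Month 2: interest £173.80; balance after payment £10,621.40.
Month 3: interest £169.94; balance after payment £10,376.34.
Month 4: interest £166.02; balance after payment £10,127.37.
Month 5: interest £162.04; balance after payment £9,874.40.
Month 6: interest £157.99; balance after payment £9,617.39.
Month 7: interest £153.88; balance after payment £9,356.27.

£9,356.27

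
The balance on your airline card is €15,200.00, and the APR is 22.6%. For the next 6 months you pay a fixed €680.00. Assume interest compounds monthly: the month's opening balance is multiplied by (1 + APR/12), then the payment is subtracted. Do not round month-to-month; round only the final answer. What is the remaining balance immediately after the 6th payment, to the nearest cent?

Monthly rate r = 22.6%/12 = 1.88333% = 0.0188333.
Each month: B ← B·(1+r) − €680.00.
Month 1: interest €286.27; balance after payment €14,806.27.
Month 2: interest €278.85; balance after payment €14,405.12.
Month 3: interest €271.30; balance after payment €13,996.41.
Month 4: interest €263.60; balance after payment €13,580.01.
Month 5: interest €255.76; balance after payment €13,155.77.
Month 6: interest €247.77; balance after payment €12,723.54.

€12,723.54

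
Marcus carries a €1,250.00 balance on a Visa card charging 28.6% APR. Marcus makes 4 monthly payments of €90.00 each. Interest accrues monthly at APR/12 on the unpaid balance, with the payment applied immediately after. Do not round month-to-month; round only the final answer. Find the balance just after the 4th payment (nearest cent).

€1,000.42

Monthly rate r = 28.6%/12 = 2.38333% = 0.0238333.
Each month: B ← B·(1+r) − €90.00.
Month 1: interest €29.79; balance after payment €1,189.79.
Month 2: interest €28.36; balance after payment €1,128.15.
Month 3: interest €26.89; balance after payment €1,065.04.
Month 4: interest €25.38; balance after payment €1,000.42.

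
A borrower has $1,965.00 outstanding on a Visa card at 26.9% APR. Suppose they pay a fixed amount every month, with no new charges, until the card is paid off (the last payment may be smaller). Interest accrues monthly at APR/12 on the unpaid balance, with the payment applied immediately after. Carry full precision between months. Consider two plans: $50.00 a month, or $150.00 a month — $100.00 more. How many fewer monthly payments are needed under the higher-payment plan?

81 fewer payments

Monthly rate r = 26.9%/12 = 2.24167% = 0.0224167.
At $50.00/mo: n = ⌈−ln(1 − rB₀/P)/ln(1+r)⌉ = 97 payments (last $0.43); total interest = total paid − $1,965.00 = $2,835.43.
At $150.00/mo: 16 payments (last $102.66); total interest $387.66.
Payments saved = 97 − 16 = 81.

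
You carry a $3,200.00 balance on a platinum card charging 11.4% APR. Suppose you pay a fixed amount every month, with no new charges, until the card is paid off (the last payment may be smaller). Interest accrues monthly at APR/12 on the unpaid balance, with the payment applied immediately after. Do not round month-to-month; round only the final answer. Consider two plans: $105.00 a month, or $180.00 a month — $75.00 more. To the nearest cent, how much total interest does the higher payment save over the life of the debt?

$274.05

Monthly rate r = 11.4%/12 = 0.95% = 0.0095.
At $105.00/mo: n = ⌈−ln(1 − rB₀/P)/ln(1+r)⌉ = 37 payments (last $15.99); total interest = total paid − $3,200.00 = $595.99.
At $180.00/mo: 20 payments (last $101.94); total interest $321.94.
Interest saved = $595.99 − $321.94 = $274.05.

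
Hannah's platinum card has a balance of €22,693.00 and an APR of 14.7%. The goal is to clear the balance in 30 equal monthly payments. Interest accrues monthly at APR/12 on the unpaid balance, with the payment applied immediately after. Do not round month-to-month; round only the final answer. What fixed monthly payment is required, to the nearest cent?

€908.49

Monthly rate r = 14.7%/12 = 1.225% = 0.01225.
Level-payment amortization: P = B₀·r / (1 − (1+r)^(−n)) = 22693.00·0.01225 / (1 − 1.01225^(−30)).
Denominator 1 − (1+r)^(−30) = 0.305988868.
P = 277.989 / 0.305988868 ≈ 908.49.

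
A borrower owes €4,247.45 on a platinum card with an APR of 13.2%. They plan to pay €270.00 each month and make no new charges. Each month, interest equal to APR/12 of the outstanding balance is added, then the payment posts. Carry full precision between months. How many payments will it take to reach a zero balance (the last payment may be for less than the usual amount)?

Monthly rate r = 13.2%/12 = 1.1% = 0.011.
Recurrence: B ← B·(1+r) − €270.00.
Month 1: interest €46.72; balance after payment €4,024.17.
Month 2: interest €44.27; balance after payment €3,798.44.
Closed form: n = −ln(1 − rB₀/P)/ln(1+r) = −ln(0.82696)/ln(1.011) ≈ 17.368, so the balance reaches zero during payment 18.

18 months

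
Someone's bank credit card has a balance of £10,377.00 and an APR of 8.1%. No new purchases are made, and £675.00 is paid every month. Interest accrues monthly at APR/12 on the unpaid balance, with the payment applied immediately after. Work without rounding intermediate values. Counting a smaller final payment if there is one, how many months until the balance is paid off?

17 payments

Monthly rate r = 8.1%/12 = 0.675% = 0.00675.
Recurrence: B ← B·(1+r) − £675.00.
Month 1: interest £70.04; balance after payment £9,772.04.
Month 2: interest £65.96; balance after payment £9,163.01.
Closed form: n = −ln(1 − rB₀/P)/ln(1+r) = −ln(0.89623)/ln(1.00675) ≈ 16.286, so the balance reaches zero during payment 17.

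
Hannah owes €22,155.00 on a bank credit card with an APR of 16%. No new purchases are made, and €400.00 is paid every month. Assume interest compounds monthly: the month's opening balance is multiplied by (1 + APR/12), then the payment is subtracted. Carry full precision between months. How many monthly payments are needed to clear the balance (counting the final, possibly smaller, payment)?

102 months

Monthly rate r = 16%/12 = 1.33333% = 0.0133333.
Recurrence: B ← B·(1+r) − €400.00.
Month 1: interest €295.40; balance after payment €22,050.40.
Month 2: interest €294.01; balance after payment €21,944.41.
Closed form: n = −ln(1 − rB₀/P)/ln(1+r) = −ln(0.2615)/ln(1.01333) ≈ 101.268, so the balance reaches zero during payment 102.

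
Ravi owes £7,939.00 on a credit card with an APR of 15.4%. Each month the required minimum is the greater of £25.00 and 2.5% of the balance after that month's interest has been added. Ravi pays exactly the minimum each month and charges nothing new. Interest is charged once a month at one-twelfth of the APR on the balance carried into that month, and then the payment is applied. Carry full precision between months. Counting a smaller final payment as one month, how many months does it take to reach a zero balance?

222 months

Monthly rate r = 15.4%/12 = 1.28333% = 0.0128333.
While 2.5% of the post-interest balance exceeds £25.00, each month B ← (B·(1+r))·(1 − 0.025), i.e. B shrinks by the factor (1+r)·0.975 = 0.98751.
This holds for months 1–166. Entering month 167 the balance is £985.91; 2.5% of the post-interest balance is now below £25.00, so the flat £25.00 minimum applies from here.
From month 167 a fixed £25.00 at rate r clears £985.91 in 56 more payments. Total: 166 + 56 = 222 months.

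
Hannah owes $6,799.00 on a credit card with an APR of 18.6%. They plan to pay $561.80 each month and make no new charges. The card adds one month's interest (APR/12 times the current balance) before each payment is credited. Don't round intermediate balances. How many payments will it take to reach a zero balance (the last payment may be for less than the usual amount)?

14 payments

Monthly rate r = 18.6%/12 = 1.55% = 0.0155.
Recurrence: B ← B·(1+r) − $561.80.
Month 1: interest $105.38; balance after payment $6,342.58.
Month 2: interest $98.31; balance after payment $5,879.09.
Closed form: n = −ln(1 − rB₀/P)/ln(1+r) = −ln(0.81242)/ln(1.0155) ≈ 13.506, so the balance reaches zero during payment 14.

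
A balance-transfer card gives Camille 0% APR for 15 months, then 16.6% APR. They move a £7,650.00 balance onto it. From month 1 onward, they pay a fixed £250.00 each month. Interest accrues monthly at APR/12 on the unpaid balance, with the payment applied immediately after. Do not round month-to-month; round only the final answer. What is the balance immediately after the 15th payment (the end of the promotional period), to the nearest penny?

£3,900.00

Promo months 1–15 at r₀ = 0%/12 = 0; months 16+ at r₁ = 16.6%/12 = 0.0138333.
After month 15 (no interest yet): B = £7,650.00 − 15·£250.00 = £3,900.00.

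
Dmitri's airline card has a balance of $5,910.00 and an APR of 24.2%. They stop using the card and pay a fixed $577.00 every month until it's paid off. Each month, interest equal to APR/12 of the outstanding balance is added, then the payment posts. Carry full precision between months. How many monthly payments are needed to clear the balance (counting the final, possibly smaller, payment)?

Monthly rate r = 24.2%/12 = 2.01667% = 0.0201667.
Recurrence: B ← B·(1+r) − $577.00.
Month 1: interest $119.19; balance after payment $5,452.19.
Month 2: interest $109.95; balance after payment $4,985.14.
Closed form: n = −ln(1 − rB₀/P)/ln(1+r) = −ln(0.79344)/ln(1.02017) ≈ 11.589, so the balance reaches zero during payment 12.

12 payments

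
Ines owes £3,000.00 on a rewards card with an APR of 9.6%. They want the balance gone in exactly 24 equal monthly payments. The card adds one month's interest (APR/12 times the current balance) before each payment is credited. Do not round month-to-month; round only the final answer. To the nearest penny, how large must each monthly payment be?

Monthly rate r = 9.6%/12 = 0.8% = 0.008.
Level-payment amortization: P = B₀·r / (1 − (1+r)^(−n)) = 3000.00·0.008 / (1 − 1.008^(−24)).
Denominator 1 − (1+r)^(−24) = 0.174062415.
P = 24 / 0.174062415 ≈ 137.88.

£137.88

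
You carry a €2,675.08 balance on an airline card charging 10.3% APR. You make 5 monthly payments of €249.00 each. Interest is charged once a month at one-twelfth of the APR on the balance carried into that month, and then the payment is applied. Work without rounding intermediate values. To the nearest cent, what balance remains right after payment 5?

Monthly rate r = 10.3%/12 = 0.858333% = 0.00858333.
Each month: B ← B·(1+r) − €249.00.
Month 1: interest €22.96; balance after payment €2,449.04.
Month 2: interest €21.02; balance after payment €2,221.06.
Month 3: interest €19.06; balance after payment €1,991.13.
Month 4: interest €17.09; balance after payment €1,759.22.
Month 5: interest €15.10; balance after payment €1,525.32.

€1,525.32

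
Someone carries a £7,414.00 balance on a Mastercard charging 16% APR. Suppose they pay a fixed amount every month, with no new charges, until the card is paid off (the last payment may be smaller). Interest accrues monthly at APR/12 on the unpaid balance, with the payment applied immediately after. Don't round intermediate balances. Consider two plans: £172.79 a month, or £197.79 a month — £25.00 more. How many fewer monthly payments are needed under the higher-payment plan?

Monthly rate r = 16%/12 = 1.33333% = 0.0133333.
At £172.79/mo: n = ⌈−ln(1 − rB₀/P)/ln(1+r)⌉ = 65 payments (last £15.40); total interest = total paid − £7,414.00 = £3,659.96.
At £197.79/mo: 53 payments (last £59.62); total interest £2,930.70.
Payments saved = 65 − 53 = 12.

12 fewer payments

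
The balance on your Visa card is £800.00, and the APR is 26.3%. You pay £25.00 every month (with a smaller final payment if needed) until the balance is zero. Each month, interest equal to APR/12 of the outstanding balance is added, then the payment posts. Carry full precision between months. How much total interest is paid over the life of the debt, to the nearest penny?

Monthly rate r = 26.3%/12 = 2.19167% = 0.0219167.
Payoff takes n = ⌈−ln(1 − rB₀/P)/ln(1+r)⌉ = ⌈55.739⌉ = 56 payments; the last is £18.54.
Total paid = 55·£25.00 + £18.54 = £1,393.54.
Total interest = total paid − principal = £1,393.54 − £800.00 = £593.54.

£593.54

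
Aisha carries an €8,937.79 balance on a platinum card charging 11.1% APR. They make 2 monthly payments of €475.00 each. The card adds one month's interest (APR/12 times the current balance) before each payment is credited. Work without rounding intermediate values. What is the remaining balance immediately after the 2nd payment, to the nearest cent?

€8,149.51

Monthly rate r = 11.1%/12 = 0.925% = 0.00925.
Each month: B ← B·(1+r) − €475.00.
Month 1: interest €82.67; balance after payment €8,545.46.
Month 2: interest €79.05; balance after payment €8,149.51.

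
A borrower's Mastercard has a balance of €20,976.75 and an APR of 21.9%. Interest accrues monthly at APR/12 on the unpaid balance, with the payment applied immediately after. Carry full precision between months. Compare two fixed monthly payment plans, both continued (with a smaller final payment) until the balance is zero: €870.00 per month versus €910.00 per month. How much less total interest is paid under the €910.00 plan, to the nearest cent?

Monthly rate r = 21.9%/12 = 1.825% = 0.01825.
At €870.00/mo: n = ⌈−ln(1 − rB₀/P)/ln(1+r)⌉ = 33 payments (last €55.12); total interest = total paid − €20,976.75 = €6,918.37.
At €910.00/mo: 31 payments (last €169.77); total interest €6,493.02.
Interest saved = €6,918.37 − €6,493.02 = €425.35.

€425.35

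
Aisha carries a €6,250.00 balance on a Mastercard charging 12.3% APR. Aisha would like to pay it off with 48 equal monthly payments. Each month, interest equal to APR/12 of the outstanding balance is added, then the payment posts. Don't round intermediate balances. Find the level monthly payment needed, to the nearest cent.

Monthly rate r = 12.3%/12 = 1.025% = 0.01025.
Level-payment amortization: P = B₀·r / (1 − (1+r)^(−n)) = 6250.00·0.01025 / (1 − 1.01025^(−48)).
Denominator 1 − (1+r)^(−48) = 0.387064518.
P = 64.0625 / 0.387064518 ≈ 165.51.

€165.51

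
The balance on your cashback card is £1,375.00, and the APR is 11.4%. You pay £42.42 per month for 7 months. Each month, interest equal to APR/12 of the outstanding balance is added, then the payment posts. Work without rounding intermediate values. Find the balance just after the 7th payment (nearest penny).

Monthly rate r = 11.4%/12 = 0.95% = 0.0095.
Each month: B ← B·(1+r) − £42.42.
Month 1: interest £13.06; balance after payment £1,345.64.
Month 2: interest £12.78; balance after payment £1,316.01.
Month 3: interest £12.50; balance after payment £1,286.09.
Month 4: interest £12.22; balance after payment £1,255.89.
Month 5: interest £11.93; balance after payment £1,225.40.
Month 6: interest £11.64; balance after payment £1,194.62.
Month 7: interest £11.35; balance after payment £1,163.55.

£1,163.55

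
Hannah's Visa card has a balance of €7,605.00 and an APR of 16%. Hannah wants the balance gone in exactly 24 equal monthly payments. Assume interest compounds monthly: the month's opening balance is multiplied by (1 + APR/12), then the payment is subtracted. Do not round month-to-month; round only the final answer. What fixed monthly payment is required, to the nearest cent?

Monthly rate r = 16%/12 = 1.33333% = 0.0133333.
Level-payment amortization: P = B₀·r / (1 − (1+r)^(−n)) = 7605.00·0.0133333 / (1 − 1.01333^(−24)).
Denominator 1 − (1+r)^(−24) = 0.272313854.
P = 101.4 / 0.272313854 ≈ 372.36.

€372.36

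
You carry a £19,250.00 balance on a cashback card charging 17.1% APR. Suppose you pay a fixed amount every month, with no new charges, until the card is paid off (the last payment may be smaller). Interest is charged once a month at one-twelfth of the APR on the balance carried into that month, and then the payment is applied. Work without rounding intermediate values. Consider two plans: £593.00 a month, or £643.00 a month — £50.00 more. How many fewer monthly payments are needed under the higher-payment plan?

Monthly rate r = 17.1%/12 = 1.425% = 0.01425.
At £593.00/mo: n = ⌈−ln(1 − rB₀/P)/ln(1+r)⌉ = 44 payments (last £526.73); total interest = total paid − £19,250.00 = £6,775.73.
At £643.00/mo: 40 payments (last £199.46); total interest £6,026.46.
Payments saved = 44 − 40 = 4.

4 fewer payments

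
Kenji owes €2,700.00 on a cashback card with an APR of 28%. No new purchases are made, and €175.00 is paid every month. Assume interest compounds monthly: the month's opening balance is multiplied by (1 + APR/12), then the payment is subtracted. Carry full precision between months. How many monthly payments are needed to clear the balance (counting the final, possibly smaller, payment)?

20 months

Monthly rate r = 28%/12 = 2.33333% = 0.0233333.
Recurrence: B ← B·(1+r) − €175.00.
Month 1: interest €63.00; balance after payment €2,588.00.
Month 2: interest €60.39; balance after payment €2,473.39.
Closed form: n = −ln(1 − rB₀/P)/ln(1+r) = −ln(0.64)/ln(1.02333) ≈ 19.349, so the balance reaches zero during payment 20.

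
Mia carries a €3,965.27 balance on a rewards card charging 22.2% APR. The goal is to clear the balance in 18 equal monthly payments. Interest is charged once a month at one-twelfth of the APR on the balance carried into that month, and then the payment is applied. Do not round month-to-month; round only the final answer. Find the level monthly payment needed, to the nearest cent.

€261.02

Monthly rate r = 22.2%/12 = 1.85% = 0.0185.
Level-payment amortization: P = B₀·r / (1 − (1+r)^(−n)) = 3965.27·0.0185 / (1 − 1.0185^(−18)).
Denominator 1 − (1+r)^(−18) = 0.281045511.
P = 73.3575 / 0.281045511 ≈ 261.02.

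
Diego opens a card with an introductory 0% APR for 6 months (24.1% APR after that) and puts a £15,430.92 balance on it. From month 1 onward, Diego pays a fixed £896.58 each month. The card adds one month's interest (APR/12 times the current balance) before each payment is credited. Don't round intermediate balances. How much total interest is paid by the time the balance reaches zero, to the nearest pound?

£1,452

Promo months 1–6 at r₀ = 0%/12 = 0; months 7+ at r₁ = 24.1%/12 = 0.0200833.
After month 6 (no interest yet): B = £15,430.92 − 6·£896.58 = £10,051.44.
Then at r₁ with £896.58/mo: n₂ = −ln(1 − r₁·B/P)/ln(1+r₁) ≈ 12.83 → 13 more payments.
Total paid = 18·£896.58 + £744.16 = £16,882.60; interest = £16,882.60 − £15,430.92 = £1,451.68.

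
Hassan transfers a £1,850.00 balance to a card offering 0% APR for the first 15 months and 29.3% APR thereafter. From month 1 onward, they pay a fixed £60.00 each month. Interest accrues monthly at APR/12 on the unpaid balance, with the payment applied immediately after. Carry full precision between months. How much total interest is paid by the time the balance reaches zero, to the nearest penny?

Promo months 1–15 at r₀ = 0%/12 = 0; months 16+ at r₁ = 29.3%/12 = 0.0244167.
After month 15 (no interest yet): B = £1,850.00 − 15·£60.00 = £950.00.
Then at r₁ with £60.00/mo: n₂ = −ln(1 − r₁·B/P)/ln(1+r₁) ≈ 20.26 → 21 more payments.
Total paid = 35·£60.00 + £15.73 = £2,115.73; interest = £2,115.73 − £1,850.00 = £265.73.

£265.73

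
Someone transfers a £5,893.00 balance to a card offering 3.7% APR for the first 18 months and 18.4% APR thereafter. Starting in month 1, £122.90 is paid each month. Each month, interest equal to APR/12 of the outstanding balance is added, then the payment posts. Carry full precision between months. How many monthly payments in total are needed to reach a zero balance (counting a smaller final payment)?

Promo months 1–18 at r₀ = 3.7%/12 = 0.00308333; months 19+ at r₁ = 18.4%/12 = 0.0153333.
After month 18: iterate B ← B·(1+r₀) − £122.90 for 18 months → £3,957.63.
Then at r₁ with £122.90/mo: n₂ = −ln(1 − r₁·B/P)/ln(1+r₁) ≈ 44.74 → 45 more payments.

63 payments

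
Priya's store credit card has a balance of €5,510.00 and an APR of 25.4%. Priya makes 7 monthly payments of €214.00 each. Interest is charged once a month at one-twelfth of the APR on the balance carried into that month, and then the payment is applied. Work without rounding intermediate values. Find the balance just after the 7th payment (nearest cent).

€4,783.56

Monthly rate r = 25.4%/12 = 2.11667% = 0.0211667.
Each month: B ← B·(1+r) − €214.00.
Month 1: interest €116.63; balance after payment €5,412.63.
Month 2: interest €114.57; balance after payment €5,313.20.
Month 3: interest €112.46; balance after payment €5,211.66.
Month 4: interest €110.31; balance after payment €5,107.97.
Month 5: interest €108.12; balance after payment €5,002.09.
Month 6: interest €105.88; balance after payment €4,893.97.
Month 7: interest €103.59; balance after payment €4,783.56.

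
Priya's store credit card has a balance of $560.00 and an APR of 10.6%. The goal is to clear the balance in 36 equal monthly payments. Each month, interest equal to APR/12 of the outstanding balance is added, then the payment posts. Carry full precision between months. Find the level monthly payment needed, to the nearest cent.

$18.23

Monthly rate r = 10.6%/12 = 0.883333% = 0.00883333.
Level-payment amortization: P = B₀·r / (1 − (1+r)^(−n)) = 560.00·0.00883333 / (1 − 1.00883^(−36)).
Denominator 1 − (1+r)^(−36) = 0.271380562.
P = 4.94667 / 0.271380562 ≈ 18.23.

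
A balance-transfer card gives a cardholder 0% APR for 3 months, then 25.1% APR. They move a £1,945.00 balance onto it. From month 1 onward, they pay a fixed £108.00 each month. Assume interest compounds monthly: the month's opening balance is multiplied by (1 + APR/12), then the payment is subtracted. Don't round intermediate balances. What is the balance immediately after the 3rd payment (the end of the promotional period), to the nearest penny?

£1,621.00

Promo months 1–3 at r₀ = 0%/12 = 0; months 4+ at r₁ = 25.1%/12 = 0.0209167.
After month 3 (no interest yet): B = £1,945.00 − 3·£108.00 = £1,621.00.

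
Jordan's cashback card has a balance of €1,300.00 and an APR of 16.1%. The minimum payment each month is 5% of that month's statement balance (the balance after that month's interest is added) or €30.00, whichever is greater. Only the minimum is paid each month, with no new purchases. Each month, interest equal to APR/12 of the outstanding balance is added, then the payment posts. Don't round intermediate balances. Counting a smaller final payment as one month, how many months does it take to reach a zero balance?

Monthly rate r = 16.1%/12 = 1.34167% = 0.0134167.
While 5% of the post-interest balance exceeds €30.00, each month B ← (B·(1+r))·(1 − 0.05), i.e. B shrinks by the factor (1+r)·0.95 = 0.96275.
This holds for months 1–21. Entering month 22 the balance is €585.72; 5% of the post-interest balance is now below €30.00, so the flat €30.00 minimum applies from here.
From month 22 a fixed €30.00 at rate r clears €585.72 in 23 more payments. Total: 21 + 23 = 44 months.

44 months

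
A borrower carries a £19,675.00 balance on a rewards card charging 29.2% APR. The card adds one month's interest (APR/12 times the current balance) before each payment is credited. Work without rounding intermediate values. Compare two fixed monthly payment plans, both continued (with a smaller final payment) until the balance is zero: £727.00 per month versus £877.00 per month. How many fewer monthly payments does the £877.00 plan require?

12 fewer payments

Monthly rate r = 29.2%/12 = 2.43333% = 0.0243333.
At £727.00/mo: n = ⌈−ln(1 − rB₀/P)/ln(1+r)⌉ = 45 payments (last £506.12); total interest = total paid − £19,675.00 = £12,819.12.
At £877.00/mo: 33 payments (last £734.80); total interest £9,123.80.
Payments saved = 45 − 33 = 12.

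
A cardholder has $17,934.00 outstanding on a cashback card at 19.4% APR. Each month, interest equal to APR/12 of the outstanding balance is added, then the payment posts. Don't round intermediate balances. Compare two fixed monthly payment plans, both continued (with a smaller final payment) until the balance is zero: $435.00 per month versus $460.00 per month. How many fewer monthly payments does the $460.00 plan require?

6 fewer payments

Monthly rate r = 19.4%/12 = 1.61667% = 0.0161667.
At $435.00/mo: n = ⌈−ln(1 − rB₀/P)/ln(1+r)⌉ = 69 payments (last $207.25); total interest = total paid − $17,934.00 = $11,853.25.
At $460.00/mo: 63 payments (last $20.71); total interest $10,606.71.
Payments saved = 69 − 63 = 6.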